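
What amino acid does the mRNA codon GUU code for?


Standard genetic code lookup.
Codon GUU -> Val

Val


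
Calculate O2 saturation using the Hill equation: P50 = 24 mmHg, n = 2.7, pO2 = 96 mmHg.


Y = pO2^n / (P50^n + pO2^n)
Y = 96^2.7 / (24^2.7 + 96^2.7)
Y = 97.69%

97.69%


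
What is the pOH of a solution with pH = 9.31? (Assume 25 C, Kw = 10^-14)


pOH = 14 - pH
pOH = 14 - 9.31
pOH = 4.69

4.69


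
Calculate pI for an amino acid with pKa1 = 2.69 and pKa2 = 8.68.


pI = (pKa1 + pKa2) / 2
pI = (2.69 + 8.68) / 2
pI = 5.685

5.685


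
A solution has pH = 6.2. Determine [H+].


[H+] = 10^(-pH)
[H+] = 10^(-6.2)
[H+] = 6.310e-07 M

6.310e-07 M


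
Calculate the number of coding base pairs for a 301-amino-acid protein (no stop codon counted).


Each amino acid = 1 codon = 3 bp
bp = 301 * 3 = 903 bp

903 bp


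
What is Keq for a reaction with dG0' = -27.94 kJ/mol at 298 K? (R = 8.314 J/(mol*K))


Keq = exp(-dG0 * 1000 / (R * T))
Keq = exp(-(-27.94) * 1000 / (8.314 * 298))
Keq = 78997.3625

78997.3625


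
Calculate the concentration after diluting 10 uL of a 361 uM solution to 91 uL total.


C2 = C1 * V1 / V2
C2 = 361 * 10 / 91
C2 = 39.6703 uM

39.6703 uM


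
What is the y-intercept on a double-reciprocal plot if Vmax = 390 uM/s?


y-intercept = 1/Vmax
= 1/390
= 0.0026 s/uM

0.0026 s/uM


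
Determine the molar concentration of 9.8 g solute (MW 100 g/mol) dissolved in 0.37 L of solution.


C = (mass / MW) / volume
C = (9.8 / 100) / 0.37
C = 0.2649 M

0.2649 M


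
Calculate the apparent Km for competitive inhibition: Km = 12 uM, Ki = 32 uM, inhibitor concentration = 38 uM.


Km_app = Km * (1 + [I]/Ki)
Km_app = 12 * (1 + 38/32)
Km_app = 26.25 uM

26.25 uM


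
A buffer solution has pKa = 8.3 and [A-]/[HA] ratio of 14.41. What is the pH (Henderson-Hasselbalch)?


pH = pKa + log10([A-]/[HA])
pH = 8.3 + log10(14.41)
pH = 9.4587

9.4587


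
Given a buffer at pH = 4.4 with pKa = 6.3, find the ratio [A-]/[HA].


[A-]/[HA] = 10^(pH - pKa)
= 10^(4.4 - 6.3)
= 0.0126

0.0126


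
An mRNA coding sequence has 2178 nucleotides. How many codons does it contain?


codons = nucleotides / 3
codons = 2178 / 3 = 726

726


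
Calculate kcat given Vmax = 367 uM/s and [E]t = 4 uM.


kcat = Vmax / [E]t
kcat = 367 / 4
kcat = 91.75 s^-1

91.75 s^-1


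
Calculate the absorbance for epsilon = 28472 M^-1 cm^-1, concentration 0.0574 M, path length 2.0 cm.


A = epsilon * c * l
A = 28472 * 0.0574 * 2.0
A = 3268.5856

3268.5856


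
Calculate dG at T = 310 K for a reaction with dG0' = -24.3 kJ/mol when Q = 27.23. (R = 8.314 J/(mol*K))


dG = dG0' + RT * ln(Q) / 1000
dG = -24.3 + 8.314 * 310 * ln(27.23) / 1000
dG = -15.7836 kJ/mol

-15.7836 kJ/mol


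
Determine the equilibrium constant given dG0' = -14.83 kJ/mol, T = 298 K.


Keq = exp(-dG0 * 1000 / (R * T))
Keq = exp(-(-14.83) * 1000 / (8.314 * 298))
Keq = 397.7004

397.7004


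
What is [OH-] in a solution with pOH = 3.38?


[OH-] = 10^(-pOH)
[OH-] = 10^(-3.38)
[OH-] = 4.169e-04 M

4.169e-04 M


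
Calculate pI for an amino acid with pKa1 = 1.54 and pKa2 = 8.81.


pI = (pKa1 + pKa2) / 2
pI = (1.54 + 8.81) / 2
pI = 5.175

5.175


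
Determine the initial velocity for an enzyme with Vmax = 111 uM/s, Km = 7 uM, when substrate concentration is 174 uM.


v = Vmax * [S] / (Km + [S])
v = 111 * 174 / (7 + 174)
v = 106.7072 uM/s

106.7072 uM/s


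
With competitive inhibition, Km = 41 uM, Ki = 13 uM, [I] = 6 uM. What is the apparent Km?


Km_app = Km * (1 + [I]/Ki)
Km_app = 41 * (1 + 6/13)
Km_app = 59.9231 uM

59.9231 uM


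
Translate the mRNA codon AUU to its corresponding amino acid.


Standard genetic code lookup.
Codon AUU -> Ile

Ile


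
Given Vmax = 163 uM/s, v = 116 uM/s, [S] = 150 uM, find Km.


Km = [S] * (Vmax - v) / v
Km = 150 * (163 - 116) / 116
Km = 60.7759 uM

60.7759 uM


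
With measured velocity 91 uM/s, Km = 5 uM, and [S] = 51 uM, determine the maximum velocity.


Vmax = v * (Km + [S]) / [S]
Vmax = 91 * (5 + 51) / 51
Vmax = 99.9216 uM/s

99.9216 uM/s


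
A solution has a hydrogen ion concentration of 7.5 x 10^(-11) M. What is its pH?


pH = -log10([H+])
pH = -log10(7.5 x 10^(-11))
pH = 10.1249

10.1249


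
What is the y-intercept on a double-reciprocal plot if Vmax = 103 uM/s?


y-intercept = 1/Vmax
= 1/103
= 0.0097 s/uM

0.0097 s/uM


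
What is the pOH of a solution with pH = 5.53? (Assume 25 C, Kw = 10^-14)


pOH = 14 - pH
pOH = 14 - 5.53
pOH = 8.47

8.47


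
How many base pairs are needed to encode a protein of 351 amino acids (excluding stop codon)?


Each amino acid = 1 codon = 3 bp
bp = 351 * 3 = 1053 bp

1053 bp


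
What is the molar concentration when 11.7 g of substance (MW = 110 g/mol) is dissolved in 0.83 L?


C = (mass / MW) / volume
C = (11.7 / 110) / 0.83
C = 0.1281 M

0.1281 M


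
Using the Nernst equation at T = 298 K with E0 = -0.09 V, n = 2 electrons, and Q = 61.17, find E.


E = E0 - (RT/nF) * ln(Q)
E = -0.09 - (8.314 * 298 / (2 * 96485)) * ln(61.17)
E = -0.1428 V

-0.1428 V


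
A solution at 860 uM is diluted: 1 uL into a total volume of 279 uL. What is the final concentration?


C2 = C1 * V1 / V2
C2 = 860 * 1 / 279
C2 = 3.0824 uM

3.0824 uM


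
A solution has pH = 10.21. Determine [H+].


[H+] = 10^(-pH)
[H+] = 10^(-10.21)
[H+] = 6.166e-11 M

6.166e-11 M


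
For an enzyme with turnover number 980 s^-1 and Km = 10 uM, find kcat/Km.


Catalytic efficiency = kcat / Km
= 980 / 10
= 98.0 uM^-1*s^-1

98.0 uM^-1*s^-1


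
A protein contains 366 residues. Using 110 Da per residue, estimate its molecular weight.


MW = n_residues * 110 Da
MW = 366 * 110
MW = 40260 Da

40260 Da


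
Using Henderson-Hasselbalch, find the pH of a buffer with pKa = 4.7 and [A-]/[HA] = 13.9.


pH = pKa + log10([A-]/[HA])
pH = 4.7 + log10(13.9)
pH = 5.843

5.843


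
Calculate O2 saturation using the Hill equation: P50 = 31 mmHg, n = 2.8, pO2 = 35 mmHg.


Y = pO2^n / (P50^n + pO2^n)
Y = 35^2.8 / (31^2.8 + 35^2.8)
Y = 58.41%

58.41%


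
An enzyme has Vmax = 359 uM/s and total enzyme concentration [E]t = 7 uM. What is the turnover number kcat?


kcat = Vmax / [E]t
kcat = 359 / 7
kcat = 51.2857 s^-1

51.2857 s^-1


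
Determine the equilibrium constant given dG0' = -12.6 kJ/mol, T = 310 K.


Keq = exp(-dG0 * 1000 / (R * T))
Keq = exp(-(-12.6) * 1000 / (8.314 * 310))
Keq = 132.789

132.789


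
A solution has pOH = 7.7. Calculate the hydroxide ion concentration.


[OH-] = 10^(-pOH)
[OH-] = 10^(-7.7)
[OH-] = 1.995e-08 M

1.995e-08 M


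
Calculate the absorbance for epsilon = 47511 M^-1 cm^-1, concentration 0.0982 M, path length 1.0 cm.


A = epsilon * c * l
A = 47511 * 0.0982 * 1.0
A = 4665.5802

4665.5802


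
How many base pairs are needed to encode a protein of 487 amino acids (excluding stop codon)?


Each amino acid = 1 codon = 3 bp
bp = 487 * 3 = 1461 bp

1461 bp


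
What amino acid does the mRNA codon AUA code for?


Standard genetic code lookup.
Codon AUA -> Ile

Ile


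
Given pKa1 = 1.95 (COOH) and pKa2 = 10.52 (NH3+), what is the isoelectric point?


pI = (pKa1 + pKa2) / 2
pI = (1.95 + 10.52) / 2
pI = 6.235

6.235


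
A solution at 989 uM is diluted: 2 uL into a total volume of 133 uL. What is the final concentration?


C2 = C1 * V1 / V2
C2 = 989 * 2 / 133
C2 = 14.8722 uM

14.8722 uM


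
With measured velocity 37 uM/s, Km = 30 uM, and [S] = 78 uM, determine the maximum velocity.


Vmax = v * (Km + [S]) / [S]
Vmax = 37 * (30 + 78) / 78
Vmax = 51.2308 uM/s

51.2308 uM/s


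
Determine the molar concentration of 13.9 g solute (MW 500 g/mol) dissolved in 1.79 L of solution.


C = (mass / MW) / volume
C = (13.9 / 500) / 1.79
C = 0.0155 M

0.0155 M


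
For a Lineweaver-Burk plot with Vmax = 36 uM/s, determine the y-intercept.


y-intercept = 1/Vmax
= 1/36
= 0.0278 s/uM

0.0278 s/uM


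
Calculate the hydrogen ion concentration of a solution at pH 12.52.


[H+] = 10^(-pH)
[H+] = 10^(-12.52)
[H+] = 3.020e-13 M

3.020e-13 M


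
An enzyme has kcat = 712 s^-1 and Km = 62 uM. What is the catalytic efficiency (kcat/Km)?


Catalytic efficiency = kcat / Km
= 712 / 62
= 11.4839 uM^-1*s^-1

11.4839 uM^-1*s^-1


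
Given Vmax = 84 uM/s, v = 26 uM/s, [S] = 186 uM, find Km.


Km = [S] * (Vmax - v) / v
Km = 186 * (84 - 26) / 26
Km = 414.9231 uM

414.9231 uM


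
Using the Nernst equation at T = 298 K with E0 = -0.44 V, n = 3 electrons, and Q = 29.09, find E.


E = E0 - (RT/nF) * ln(Q)
E = -0.44 - (8.314 * 298 / (3 * 96485)) * ln(29.09)
E = -0.4688 V

-0.4688 V


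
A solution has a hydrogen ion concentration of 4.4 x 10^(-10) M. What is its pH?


pH = -log10([H+])
pH = -log10(4.4 x 10^(-10))
pH = 9.3565

9.3565


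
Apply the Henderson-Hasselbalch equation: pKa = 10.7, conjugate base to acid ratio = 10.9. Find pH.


pH = pKa + log10([A-]/[HA])
pH = 10.7 + log10(10.9)
pH = 11.7374

11.7374


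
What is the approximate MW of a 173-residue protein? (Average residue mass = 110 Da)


MW = n_residues * 110 Da
MW = 173 * 110
MW = 19030 Da

19030 Da


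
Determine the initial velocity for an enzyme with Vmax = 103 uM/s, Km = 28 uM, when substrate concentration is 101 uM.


v = Vmax * [S] / (Km + [S])
v = 103 * 101 / (28 + 101)
v = 80.6434 uM/s

80.6434 uM/s


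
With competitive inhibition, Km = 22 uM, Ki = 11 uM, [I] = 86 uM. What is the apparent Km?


Km_app = Km * (1 + [I]/Ki)
Km_app = 22 * (1 + 86/11)
Km_app = 194.0 uM

194.0 uM


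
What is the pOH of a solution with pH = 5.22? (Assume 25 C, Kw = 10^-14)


pOH = 14 - pH
pOH = 14 - 5.22
pOH = 8.78

8.78


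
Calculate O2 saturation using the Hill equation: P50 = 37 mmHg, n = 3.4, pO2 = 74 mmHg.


Y = pO2^n / (P50^n + pO2^n)
Y = 74^3.4 / (37^3.4 + 74^3.4)
Y = 91.35%

91.35%


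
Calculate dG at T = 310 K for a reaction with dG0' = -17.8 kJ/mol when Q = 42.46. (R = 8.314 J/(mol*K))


dG = dG0' + RT * ln(Q) / 1000
dG = -17.8 + 8.314 * 310 * ln(42.46) / 1000
dG = -8.1387 kJ/mol

-8.1387 kJ/mol


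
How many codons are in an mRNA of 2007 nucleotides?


codons = nucleotides / 3
codons = 2007 / 3 = 669

669


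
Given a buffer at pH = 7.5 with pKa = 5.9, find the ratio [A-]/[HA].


[A-]/[HA] = 10^(pH - pKa)
= 10^(7.5 - 5.9)
= 39.8107

39.8107


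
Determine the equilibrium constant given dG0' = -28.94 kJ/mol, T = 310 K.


Keq = exp(-dG0 * 1000 / (R * T))
Keq = exp(-(-28.94) * 1000 / (8.314 * 310))
Keq = 75254.5066

75254.5066


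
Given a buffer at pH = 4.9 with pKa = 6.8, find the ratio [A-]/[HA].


[A-]/[HA] = 10^(pH - pKa)
= 10^(4.9 - 6.8)
= 0.0126

0.0126


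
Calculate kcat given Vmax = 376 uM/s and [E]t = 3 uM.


kcat = Vmax / [E]t
kcat = 376 / 3
kcat = 125.3333 s^-1

125.3333 s^-1


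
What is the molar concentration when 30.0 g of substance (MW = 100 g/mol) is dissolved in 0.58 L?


C = (mass / MW) / volume
C = (30.0 / 100) / 0.58
C = 0.5172 M

0.5172 M


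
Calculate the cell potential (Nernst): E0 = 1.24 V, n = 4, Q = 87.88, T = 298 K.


E = E0 - (RT/nF) * ln(Q)
E = 1.24 - (8.314 * 298 / (4 * 96485)) * ln(87.88)
E = 1.2113 V

1.2113 V


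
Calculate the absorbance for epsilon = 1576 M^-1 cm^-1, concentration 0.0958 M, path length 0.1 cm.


A = epsilon * c * l
A = 1576 * 0.0958 * 0.1
A = 15.0981

15.0981


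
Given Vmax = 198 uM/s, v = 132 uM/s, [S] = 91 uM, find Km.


Km = [S] * (Vmax - v) / v
Km = 91 * (198 - 132) / 132
Km = 45.5 uM

45.5 uM


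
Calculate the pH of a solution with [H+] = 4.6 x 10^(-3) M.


pH = -log10([H+])
pH = -log10(4.6 x 10^(-3))
pH = 2.3372

2.3372


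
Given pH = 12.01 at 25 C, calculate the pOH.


pOH = 14 - pH
pOH = 14 - 12.01
pOH = 1.99

1.99


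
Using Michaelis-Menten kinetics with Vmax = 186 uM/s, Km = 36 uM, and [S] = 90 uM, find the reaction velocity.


v = Vmax * [S] / (Km + [S])
v = 186 * 90 / (36 + 90)
v = 132.8571 uM/s

132.8571 uM/s


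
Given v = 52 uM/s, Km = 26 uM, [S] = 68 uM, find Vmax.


Vmax = v * (Km + [S]) / [S]
Vmax = 52 * (26 + 68) / 68
Vmax = 71.8824 uM/s

71.8824 uM/s


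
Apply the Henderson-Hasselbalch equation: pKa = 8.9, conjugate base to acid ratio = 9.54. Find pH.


pH = pKa + log10([A-]/[HA])
pH = 8.9 + log10(9.54)
pH = 9.8795

9.8795


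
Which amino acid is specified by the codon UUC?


Standard genetic code lookup.
Codon UUC -> Phe

Phe


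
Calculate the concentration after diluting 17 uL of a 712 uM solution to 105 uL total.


C2 = C1 * V1 / V2
C2 = 712 * 17 / 105
C2 = 115.2762 uM

115.2762 uM


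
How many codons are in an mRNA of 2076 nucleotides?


codons = nucleotides / 3
codons = 2076 / 3 = 692

692


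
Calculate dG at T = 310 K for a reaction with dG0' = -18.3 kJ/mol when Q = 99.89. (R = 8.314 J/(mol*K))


dG = dG0' + RT * ln(Q) / 1000
dG = -18.3 + 8.314 * 310 * ln(99.89) / 1000
dG = -6.4337 kJ/mol

-6.4337 kJ/mol


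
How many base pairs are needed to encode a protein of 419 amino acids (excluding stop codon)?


Each amino acid = 1 codon = 3 bp
bp = 419 * 3 = 1257 bp

1257 bp


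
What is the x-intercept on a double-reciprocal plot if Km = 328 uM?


x-intercept = -1/Km
= -1/328
= -0.003 1/uM

-0.003 1/uM


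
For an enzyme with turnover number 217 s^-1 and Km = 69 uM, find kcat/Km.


Catalytic efficiency = kcat / Km
= 217 / 69
= 3.1449 uM^-1*s^-1

3.1449 uM^-1*s^-1


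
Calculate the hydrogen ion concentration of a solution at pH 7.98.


[H+] = 10^(-pH)
[H+] = 10^(-7.98)
[H+] = 1.047e-08 M

1.047e-08 M


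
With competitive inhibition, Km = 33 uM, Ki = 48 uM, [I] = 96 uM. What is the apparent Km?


Km_app = Km * (1 + [I]/Ki)
Km_app = 33 * (1 + 96/48)
Km_app = 99.0 uM

99.0 uM


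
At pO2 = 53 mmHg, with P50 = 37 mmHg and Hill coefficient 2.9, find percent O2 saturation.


Y = pO2^n / (P50^n + pO2^n)
Y = 53^2.9 / (37^2.9 + 53^2.9)
Y = 73.93%

73.93%


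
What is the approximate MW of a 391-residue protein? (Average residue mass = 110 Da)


MW = n_residues * 110 Da
MW = 391 * 110
MW = 43010 Da

43010 Da


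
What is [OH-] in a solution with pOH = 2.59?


[OH-] = 10^(-pOH)
[OH-] = 10^(-2.59)
[OH-] = 0.0026 M

0.0026 M


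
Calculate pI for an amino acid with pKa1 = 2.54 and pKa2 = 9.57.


pI = (pKa1 + pKa2) / 2
pI = (2.54 + 9.57) / 2
pI = 6.055

6.055


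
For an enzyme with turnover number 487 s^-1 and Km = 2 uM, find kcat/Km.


Catalytic efficiency = kcat / Km
= 487 / 2
= 243.5 uM^-1*s^-1

243.5 uM^-1*s^-1


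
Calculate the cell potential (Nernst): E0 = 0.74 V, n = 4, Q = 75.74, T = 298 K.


E = E0 - (RT/nF) * ln(Q)
E = 0.74 - (8.314 * 298 / (4 * 96485)) * ln(75.74)
E = 0.7122 V

0.7122 V


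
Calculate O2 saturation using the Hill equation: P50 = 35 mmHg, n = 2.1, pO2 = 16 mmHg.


Y = pO2^n / (P50^n + pO2^n)
Y = 16^2.1 / (35^2.1 + 16^2.1)
Y = 16.19%

16.19%


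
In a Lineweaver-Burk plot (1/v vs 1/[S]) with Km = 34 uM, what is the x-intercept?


x-intercept = -1/Km
= -1/34
= -0.0294 1/uM

-0.0294 1/uM


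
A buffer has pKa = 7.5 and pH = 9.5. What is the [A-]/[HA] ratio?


[A-]/[HA] = 10^(pH - pKa)
= 10^(9.5 - 7.5)
= 100.0

100.0


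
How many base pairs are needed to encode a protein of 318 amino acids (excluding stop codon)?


Each amino acid = 1 codon = 3 bp
bp = 318 * 3 = 954 bp

954 bp


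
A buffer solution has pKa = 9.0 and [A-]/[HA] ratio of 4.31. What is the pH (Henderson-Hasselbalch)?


pH = pKa + log10([A-]/[HA])
pH = 9.0 + log10(4.31)
pH = 9.6345

9.6345


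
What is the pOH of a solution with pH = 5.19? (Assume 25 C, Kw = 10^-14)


pOH = 14 - pH
pOH = 14 - 5.19
pOH = 8.81

8.81


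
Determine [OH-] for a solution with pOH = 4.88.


[OH-] = 10^(-pOH)
[OH-] = 10^(-4.88)
[OH-] = 1.318e-05 M

1.318e-05 M


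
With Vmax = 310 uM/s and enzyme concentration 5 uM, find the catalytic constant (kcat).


kcat = Vmax / [E]t
kcat = 310 / 5
kcat = 62.0 s^-1

62.0 s^-1


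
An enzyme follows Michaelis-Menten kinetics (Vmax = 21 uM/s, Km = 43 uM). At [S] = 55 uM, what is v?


v = Vmax * [S] / (Km + [S])
v = 21 * 55 / (43 + 55)
v = 11.7857 uM/s

11.7857 uM/s


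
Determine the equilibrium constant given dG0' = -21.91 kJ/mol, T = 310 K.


Keq = exp(-dG0 * 1000 / (R * T))
Keq = exp(-(-21.91) * 1000 / (8.314 * 310))
Keq = 4919.7484

4919.7484


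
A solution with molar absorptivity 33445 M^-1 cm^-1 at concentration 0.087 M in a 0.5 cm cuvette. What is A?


A = epsilon * c * l
A = 33445 * 0.087 * 0.5
A = 1454.8575

1454.8575


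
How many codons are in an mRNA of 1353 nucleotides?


codons = nucleotides / 3
codons = 1353 / 3 = 451

451


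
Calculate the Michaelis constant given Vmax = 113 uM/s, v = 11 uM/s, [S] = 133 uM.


Km = [S] * (Vmax - v) / v
Km = 133 * (113 - 11) / 11
Km = 1233.2727 uM

1233.2727 uM


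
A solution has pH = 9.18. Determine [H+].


[H+] = 10^(-pH)
[H+] = 10^(-9.18)
[H+] = 6.607e-10 M

6.607e-10 M


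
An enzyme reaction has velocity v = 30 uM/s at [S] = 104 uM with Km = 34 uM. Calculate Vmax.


Vmax = v * (Km + [S]) / [S]
Vmax = 30 * (34 + 104) / 104
Vmax = 39.8077 uM/s

39.8077 uM/s


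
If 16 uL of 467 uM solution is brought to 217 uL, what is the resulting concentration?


C2 = C1 * V1 / V2
C2 = 467 * 16 / 217
C2 = 34.4332 uM

34.4332 uM


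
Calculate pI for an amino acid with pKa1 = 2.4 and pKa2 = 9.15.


pI = (pKa1 + pKa2) / 2
pI = (2.4 + 9.15) / 2
pI = 5.775

5.775


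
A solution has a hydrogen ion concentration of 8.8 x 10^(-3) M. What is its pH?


pH = -log10([H+])
pH = -log10(8.8 x 10^(-3))
pH = 2.0555

2.0555


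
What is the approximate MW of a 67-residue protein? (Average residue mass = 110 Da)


MW = n_residues * 110 Da
MW = 67 * 110
MW = 7370 Da

7370 Da


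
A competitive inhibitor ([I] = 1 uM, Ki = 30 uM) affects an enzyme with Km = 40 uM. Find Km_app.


Km_app = Km * (1 + [I]/Ki)
Km_app = 40 * (1 + 1/30)
Km_app = 41.3333 uM

41.3333 uM


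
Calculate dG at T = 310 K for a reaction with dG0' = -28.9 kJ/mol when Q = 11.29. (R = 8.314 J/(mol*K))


dG = dG0' + RT * ln(Q) / 1000
dG = -28.9 + 8.314 * 310 * ln(11.29) / 1000
dG = -22.6527 kJ/mol

-22.6527 kJ/mol


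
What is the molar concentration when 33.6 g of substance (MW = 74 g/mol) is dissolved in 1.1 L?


C = (mass / MW) / volume
C = (33.6 / 74) / 1.1
C = 0.4128 M

0.4128 M


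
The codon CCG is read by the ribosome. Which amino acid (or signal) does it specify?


Standard genetic code lookup.
Codon CCG -> Pro

Pro


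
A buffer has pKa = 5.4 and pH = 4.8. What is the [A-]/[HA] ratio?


[A-]/[HA] = 10^(pH - pKa)
= 10^(4.8 - 5.4)
= 0.2512

0.2512


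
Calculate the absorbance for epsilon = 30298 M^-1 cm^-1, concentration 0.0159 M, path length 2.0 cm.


A = epsilon * c * l
A = 30298 * 0.0159 * 2.0
A = 963.4764

963.4764


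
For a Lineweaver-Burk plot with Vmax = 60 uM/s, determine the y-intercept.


y-intercept = 1/Vmax
= 1/60
= 0.0167 s/uM

0.0167 s/uM


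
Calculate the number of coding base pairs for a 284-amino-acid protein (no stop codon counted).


Each amino acid = 1 codon = 3 bp
bp = 284 * 3 = 852 bp

852 bp


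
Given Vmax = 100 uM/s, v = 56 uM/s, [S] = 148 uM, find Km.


Km = [S] * (Vmax - v) / v
Km = 148 * (100 - 56) / 56
Km = 116.2857 uM

116.2857 uM


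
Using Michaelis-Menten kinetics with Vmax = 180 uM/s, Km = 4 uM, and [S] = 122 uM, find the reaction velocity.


v = Vmax * [S] / (Km + [S])
v = 180 * 122 / (4 + 122)
v = 174.2857 uM/s

174.2857 uM/s


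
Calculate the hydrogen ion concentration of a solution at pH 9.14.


[H+] = 10^(-pH)
[H+] = 10^(-9.14)
[H+] = 7.244e-10 M

7.244e-10 M


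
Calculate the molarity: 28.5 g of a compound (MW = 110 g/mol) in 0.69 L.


C = (mass / MW) / volume
C = (28.5 / 110) / 0.69
C = 0.3755 M

0.3755 M


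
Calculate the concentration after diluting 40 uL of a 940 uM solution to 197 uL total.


C2 = C1 * V1 / V2
C2 = 940 * 40 / 197
C2 = 190.8629 uM

190.8629 uM


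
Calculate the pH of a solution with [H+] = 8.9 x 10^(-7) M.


pH = -log10([H+])
pH = -log10(8.9 x 10^(-7))
pH = 6.0506

6.0506


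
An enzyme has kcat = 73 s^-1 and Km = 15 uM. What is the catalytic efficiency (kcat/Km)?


Catalytic efficiency = kcat / Km
= 73 / 15
= 4.8667 uM^-1*s^-1

4.8667 uM^-1*s^-1


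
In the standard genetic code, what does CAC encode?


Standard genetic code lookup.
Codon CAC -> His

His


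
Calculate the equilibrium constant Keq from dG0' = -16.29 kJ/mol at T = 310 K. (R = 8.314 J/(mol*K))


Keq = exp(-dG0 * 1000 / (R * T))
Keq = exp(-(-16.29) * 1000 / (8.314 * 310))
Keq = 555.8341

555.8341


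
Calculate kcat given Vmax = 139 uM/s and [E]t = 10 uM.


kcat = Vmax / [E]t
kcat = 139 / 10
kcat = 13.9 s^-1

13.9 s^-1


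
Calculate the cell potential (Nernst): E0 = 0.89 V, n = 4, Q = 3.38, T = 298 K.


E = E0 - (RT/nF) * ln(Q)
E = 0.89 - (8.314 * 298 / (4 * 96485)) * ln(3.38)
E = 0.8822 V

0.8822 V


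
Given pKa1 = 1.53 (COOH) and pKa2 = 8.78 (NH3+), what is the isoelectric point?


pI = (pKa1 + pKa2) / 2
pI = (1.53 + 8.78) / 2
pI = 5.155

5.155


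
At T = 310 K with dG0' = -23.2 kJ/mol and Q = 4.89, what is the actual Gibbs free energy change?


dG = dG0' + RT * ln(Q) / 1000
dG = -23.2 + 8.314 * 310 * ln(4.89) / 1000
dG = -19.1093 kJ/mol

-19.1093 kJ/mol


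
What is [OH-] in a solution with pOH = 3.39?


[OH-] = 10^(-pOH)
[OH-] = 10^(-3.39)
[OH-] = 4.074e-04 M

4.074e-04 M


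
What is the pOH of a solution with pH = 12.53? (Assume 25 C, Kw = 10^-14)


pOH = 14 - pH
pOH = 14 - 12.53
pOH = 1.47

1.47


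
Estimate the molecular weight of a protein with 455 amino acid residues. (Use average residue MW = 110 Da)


MW = n_residues * 110 Da
MW = 455 * 110
MW = 50050 Da

50050 Da


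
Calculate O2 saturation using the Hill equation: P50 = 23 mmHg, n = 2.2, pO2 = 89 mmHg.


Y = pO2^n / (P50^n + pO2^n)
Y = 89^2.2 / (23^2.2 + 89^2.2)
Y = 95.15%

95.15%


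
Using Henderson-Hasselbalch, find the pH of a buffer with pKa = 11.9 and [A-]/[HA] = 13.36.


pH = pKa + log10([A-]/[HA])
pH = 11.9 + log10(13.36)
pH = 13.0258

13.0258


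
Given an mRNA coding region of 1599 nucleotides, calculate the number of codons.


codons = nucleotides / 3
codons = 1599 / 3 = 533

533


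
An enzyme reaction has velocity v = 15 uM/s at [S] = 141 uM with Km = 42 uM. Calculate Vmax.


Vmax = v * (Km + [S]) / [S]
Vmax = 15 * (42 + 141) / 141
Vmax = 19.4681 uM/s

19.4681 uM/s


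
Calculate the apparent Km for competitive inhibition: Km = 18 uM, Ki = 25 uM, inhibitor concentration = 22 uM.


Km_app = Km * (1 + [I]/Ki)
Km_app = 18 * (1 + 22/25)
Km_app = 33.84 uM

33.84 uM


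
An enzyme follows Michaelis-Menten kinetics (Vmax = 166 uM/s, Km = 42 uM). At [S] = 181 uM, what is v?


v = Vmax * [S] / (Km + [S])
v = 166 * 181 / (42 + 181)
v = 134.7354 uM/s

134.7354 uM/s


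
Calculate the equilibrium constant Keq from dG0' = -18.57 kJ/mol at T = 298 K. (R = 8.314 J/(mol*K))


Keq = exp(-dG0 * 1000 / (R * T))
Keq = exp(-(-18.57) * 1000 / (8.314 * 298))
Keq = 1799.4589

1799.4589


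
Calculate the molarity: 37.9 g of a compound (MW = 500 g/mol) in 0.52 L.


C = (mass / MW) / volume
C = (37.9 / 500) / 0.52
C = 0.1458 M

0.1458 M


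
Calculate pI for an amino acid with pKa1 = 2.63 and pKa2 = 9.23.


pI = (pKa1 + pKa2) / 2
pI = (2.63 + 9.23) / 2
pI = 5.93

5.93


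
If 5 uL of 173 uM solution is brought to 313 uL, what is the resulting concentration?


C2 = C1 * V1 / V2
C2 = 173 * 5 / 313
C2 = 2.7636 uM

2.7636 uM


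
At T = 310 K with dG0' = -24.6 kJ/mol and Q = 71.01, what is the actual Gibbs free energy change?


dG = dG0' + RT * ln(Q) / 1000
dG = -24.6 + 8.314 * 310 * ln(71.01) / 1000
dG = -13.6133 kJ/mol

-13.6133 kJ/mol


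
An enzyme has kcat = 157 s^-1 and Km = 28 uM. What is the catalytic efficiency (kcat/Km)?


Catalytic efficiency = kcat / Km
= 157 / 28
= 5.6071 uM^-1*s^-1

5.6071 uM^-1*s^-1


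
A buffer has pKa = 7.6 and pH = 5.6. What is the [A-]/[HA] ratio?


[A-]/[HA] = 10^(pH - pKa)
= 10^(5.6 - 7.6)
= 0.01

0.01


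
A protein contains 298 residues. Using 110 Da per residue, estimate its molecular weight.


MW = n_residues * 110 Da
MW = 298 * 110
MW = 32780 Da

32780 Da


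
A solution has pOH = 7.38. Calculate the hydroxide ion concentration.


[OH-] = 10^(-pOH)
[OH-] = 10^(-7.38)
[OH-] = 4.169e-08 M

4.169e-08 M


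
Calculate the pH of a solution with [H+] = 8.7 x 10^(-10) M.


pH = -log10([H+])
pH = -log10(8.7 x 10^(-10))
pH = 9.0605

9.0605


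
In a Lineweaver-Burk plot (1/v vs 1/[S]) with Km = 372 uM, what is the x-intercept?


x-intercept = -1/Km
= -1/372
= -0.0027 1/uM

-0.0027 1/uM


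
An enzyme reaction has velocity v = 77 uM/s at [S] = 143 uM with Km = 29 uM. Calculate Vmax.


Vmax = v * (Km + [S]) / [S]
Vmax = 77 * (29 + 143) / 143
Vmax = 92.6154 uM/s

92.6154 uM/s


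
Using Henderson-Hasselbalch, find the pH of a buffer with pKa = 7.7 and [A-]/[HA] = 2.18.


pH = pKa + log10([A-]/[HA])
pH = 7.7 + log10(2.18)
pH = 8.0385

8.0385


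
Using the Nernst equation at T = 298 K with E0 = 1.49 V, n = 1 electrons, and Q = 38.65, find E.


E = E0 - (RT/nF) * ln(Q)
E = 1.49 - (8.314 * 298 / (1 * 96485)) * ln(38.65)
E = 1.3962 V

1.3962 V


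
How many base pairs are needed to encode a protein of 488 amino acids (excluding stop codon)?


Each amino acid = 1 codon = 3 bp
bp = 488 * 3 = 1464 bp

1464 bp


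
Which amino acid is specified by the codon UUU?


Standard genetic code lookup.
Codon UUU -> Phe

Phe


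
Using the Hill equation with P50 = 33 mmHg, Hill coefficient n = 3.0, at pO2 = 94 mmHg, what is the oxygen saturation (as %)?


Y = pO2^n / (P50^n + pO2^n)
Y = 94^3.0 / (33^3.0 + 94^3.0)
Y = 95.85%

95.85%


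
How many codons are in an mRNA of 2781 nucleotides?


codons = nucleotides / 3
codons = 2781 / 3 = 927

927


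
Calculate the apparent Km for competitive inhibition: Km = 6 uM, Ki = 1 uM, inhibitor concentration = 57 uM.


Km_app = Km * (1 + [I]/Ki)
Km_app = 6 * (1 + 57/1)
Km_app = 348.0 uM

348.0 uM


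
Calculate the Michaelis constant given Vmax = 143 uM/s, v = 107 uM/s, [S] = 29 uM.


Km = [S] * (Vmax - v) / v
Km = 29 * (143 - 107) / 107
Km = 9.757 uM

9.757 uM


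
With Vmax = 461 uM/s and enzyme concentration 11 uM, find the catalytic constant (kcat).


kcat = Vmax / [E]t
kcat = 461 / 11
kcat = 41.9091 s^-1

41.9091 s^-1


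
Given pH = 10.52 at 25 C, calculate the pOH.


pOH = 14 - pH
pOH = 14 - 10.52
pOH = 3.48

3.48


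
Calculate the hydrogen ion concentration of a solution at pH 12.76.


[H+] = 10^(-pH)
[H+] = 10^(-12.76)
[H+] = 1.738e-13 M

1.738e-13 M


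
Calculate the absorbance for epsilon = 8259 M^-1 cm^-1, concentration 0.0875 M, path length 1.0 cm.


A = epsilon * c * l
A = 8259 * 0.0875 * 1.0
A = 722.6625

722.6625


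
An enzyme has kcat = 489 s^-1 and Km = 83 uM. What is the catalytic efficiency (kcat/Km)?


Catalytic efficiency = kcat / Km
= 489 / 83
= 5.8916 uM^-1*s^-1

5.8916 uM^-1*s^-1


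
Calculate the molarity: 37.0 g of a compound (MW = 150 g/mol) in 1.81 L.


C = (mass / MW) / volume
C = (37.0 / 150) / 1.81
C = 0.1363 M

0.1363 M


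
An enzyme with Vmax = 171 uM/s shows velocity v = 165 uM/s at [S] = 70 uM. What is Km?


Km = [S] * (Vmax - v) / v
Km = 70 * (171 - 165) / 165
Km = 2.5455 uM

2.5455 uM


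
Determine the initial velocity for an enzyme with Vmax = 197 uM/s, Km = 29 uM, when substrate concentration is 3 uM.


v = Vmax * [S] / (Km + [S])
v = 197 * 3 / (29 + 3)
v = 18.4688 uM/s

18.4688 uM/s


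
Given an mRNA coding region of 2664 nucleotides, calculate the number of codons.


codons = nucleotides / 3
codons = 2664 / 3 = 888

888


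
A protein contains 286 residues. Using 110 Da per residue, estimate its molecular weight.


MW = n_residues * 110 Da
MW = 286 * 110
MW = 31460 Da

31460 Da


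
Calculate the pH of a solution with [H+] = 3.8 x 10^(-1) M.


pH = -log10([H+])
pH = -log10(3.8 x 10^(-1))
pH = 0.4202

0.4202


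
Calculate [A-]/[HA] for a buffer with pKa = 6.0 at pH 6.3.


[A-]/[HA] = 10^(pH - pKa)
= 10^(6.3 - 6.0)
= 1.9953

1.9953


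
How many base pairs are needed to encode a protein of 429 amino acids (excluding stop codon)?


Each amino acid = 1 codon = 3 bp
bp = 429 * 3 = 1287 bp

1287 bp


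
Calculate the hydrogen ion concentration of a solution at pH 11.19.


[H+] = 10^(-pH)
[H+] = 10^(-11.19)
[H+] = 6.457e-12 M

6.457e-12 M


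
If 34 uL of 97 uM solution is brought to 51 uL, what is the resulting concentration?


C2 = C1 * V1 / V2
C2 = 97 * 34 / 51
C2 = 64.6667 uM

64.6667 uM


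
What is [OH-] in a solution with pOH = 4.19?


[OH-] = 10^(-pOH)
[OH-] = 10^(-4.19)
[OH-] = 6.457e-05 M

6.457e-05 M


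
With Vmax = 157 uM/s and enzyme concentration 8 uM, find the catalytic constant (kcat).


kcat = Vmax / [E]t
kcat = 157 / 8
kcat = 19.625 s^-1

19.625 s^-1


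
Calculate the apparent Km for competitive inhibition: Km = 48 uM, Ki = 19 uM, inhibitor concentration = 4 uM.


Km_app = Km * (1 + [I]/Ki)
Km_app = 48 * (1 + 4/19)
Km_app = 58.1053 uM

58.1053 uM


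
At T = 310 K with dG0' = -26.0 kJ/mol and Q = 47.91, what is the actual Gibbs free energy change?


dG = dG0' + RT * ln(Q) / 1000
dG = -26.0 + 8.314 * 310 * ln(47.91) / 1000
dG = -16.0274 kJ/mol

-16.0274 kJ/mol


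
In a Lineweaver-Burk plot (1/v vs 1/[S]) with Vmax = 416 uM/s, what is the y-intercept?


y-intercept = 1/Vmax
= 1/416
= 0.0024 s/uM

0.0024 s/uM


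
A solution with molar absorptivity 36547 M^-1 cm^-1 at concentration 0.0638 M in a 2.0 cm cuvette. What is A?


A = epsilon * c * l
A = 36547 * 0.0638 * 2.0
A = 4663.3972

4663.3972


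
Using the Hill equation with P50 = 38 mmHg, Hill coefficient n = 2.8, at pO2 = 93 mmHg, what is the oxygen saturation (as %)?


Y = pO2^n / (P50^n + pO2^n)
Y = 93^2.8 / (38^2.8 + 93^2.8)
Y = 92.46%

92.46%


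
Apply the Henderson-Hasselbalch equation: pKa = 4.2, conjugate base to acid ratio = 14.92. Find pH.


pH = pKa + log10([A-]/[HA])
pH = 4.2 + log10(14.92)
pH = 5.3738

5.3738


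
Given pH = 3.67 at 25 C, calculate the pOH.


pOH = 14 - pH
pOH = 14 - 3.67
pOH = 10.33

10.33


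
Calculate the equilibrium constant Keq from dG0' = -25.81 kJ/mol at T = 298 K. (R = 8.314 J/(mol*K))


Keq = exp(-dG0 * 1000 / (R * T))
Keq = exp(-(-25.81) * 1000 / (8.314 * 298))
Keq = 33438.2954

33438.2954


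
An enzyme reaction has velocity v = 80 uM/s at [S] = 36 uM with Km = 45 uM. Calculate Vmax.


Vmax = v * (Km + [S]) / [S]
Vmax = 80 * (45 + 36) / 36
Vmax = 180.0 uM/s

180.0 uM/s


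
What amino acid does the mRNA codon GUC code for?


Standard genetic code lookup.
Codon GUC -> Val

Val


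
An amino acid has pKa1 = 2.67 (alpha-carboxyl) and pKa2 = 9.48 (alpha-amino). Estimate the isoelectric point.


pI = (pKa1 + pKa2) / 2
pI = (2.67 + 9.48) / 2
pI = 6.075

6.075


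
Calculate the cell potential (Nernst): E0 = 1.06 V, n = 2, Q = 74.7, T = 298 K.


E = E0 - (RT/nF) * ln(Q)
E = 1.06 - (8.314 * 298 / (2 * 96485)) * ln(74.7)
E = 1.0046 V

1.0046 V


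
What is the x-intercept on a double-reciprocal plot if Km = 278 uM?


x-intercept = -1/Km
= -1/278
= -0.0036 1/uM

-0.0036 1/uM


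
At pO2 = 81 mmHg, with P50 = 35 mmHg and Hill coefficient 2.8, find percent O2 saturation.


Y = pO2^n / (P50^n + pO2^n)
Y = 81^2.8 / (35^2.8 + 81^2.8)
Y = 91.29%

91.29%


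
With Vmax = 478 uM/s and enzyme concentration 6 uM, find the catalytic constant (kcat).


kcat = Vmax / [E]t
kcat = 478 / 6
kcat = 79.6667 s^-1

79.6667 s^-1


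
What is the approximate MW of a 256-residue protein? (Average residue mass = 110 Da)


MW = n_residues * 110 Da
MW = 256 * 110
MW = 28160 Da

28160 Da


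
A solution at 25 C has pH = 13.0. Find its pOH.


pOH = 14 - pH
pOH = 14 - 13.0
pOH = 1.0

1.0


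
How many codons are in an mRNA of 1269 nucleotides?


codons = nucleotides / 3
codons = 1269 / 3 = 423

423


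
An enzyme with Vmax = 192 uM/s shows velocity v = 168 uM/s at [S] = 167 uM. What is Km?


Km = [S] * (Vmax - v) / v
Km = 167 * (192 - 168) / 168
Km = 23.8571 uM

23.8571 uM


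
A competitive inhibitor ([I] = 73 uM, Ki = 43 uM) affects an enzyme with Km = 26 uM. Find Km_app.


Km_app = Km * (1 + [I]/Ki)
Km_app = 26 * (1 + 73/43)
Km_app = 70.1395 uM

70.1395 uM


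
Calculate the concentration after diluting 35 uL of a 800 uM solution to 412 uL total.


C2 = C1 * V1 / V2
C2 = 800 * 35 / 412
C2 = 67.9612 uM

67.9612 uM


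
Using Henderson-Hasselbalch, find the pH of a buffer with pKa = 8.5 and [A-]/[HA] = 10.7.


pH = pKa + log10([A-]/[HA])
pH = 8.5 + log10(10.7)
pH = 9.5294

9.5294


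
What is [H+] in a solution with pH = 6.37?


[H+] = 10^(-pH)
[H+] = 10^(-6.37)
[H+] = 4.266e-07 M

4.266e-07 M


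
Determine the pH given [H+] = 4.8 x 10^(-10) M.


pH = -log10([H+])
pH = -log10(4.8 x 10^(-10))
pH = 9.3188

9.3188


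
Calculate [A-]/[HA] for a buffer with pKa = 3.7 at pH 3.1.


[A-]/[HA] = 10^(pH - pKa)
= 10^(3.1 - 3.7)
= 0.2512

0.2512


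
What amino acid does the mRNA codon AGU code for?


Standard genetic code lookup.
Codon AGU -> Ser

Ser


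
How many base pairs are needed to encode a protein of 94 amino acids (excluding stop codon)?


Each amino acid = 1 codon = 3 bp
bp = 94 * 3 = 282 bp

282 bp


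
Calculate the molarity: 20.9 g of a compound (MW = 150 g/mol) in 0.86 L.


C = (mass / MW) / volume
C = (20.9 / 150) / 0.86
C = 0.162 M

0.162 M


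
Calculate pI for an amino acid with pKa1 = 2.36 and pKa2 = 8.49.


pI = (pKa1 + pKa2) / 2
pI = (2.36 + 8.49) / 2
pI = 5.425

5.425


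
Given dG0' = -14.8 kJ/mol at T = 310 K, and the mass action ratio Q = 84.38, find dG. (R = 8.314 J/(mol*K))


dG = dG0' + RT * ln(Q) / 1000
dG = -14.8 + 8.314 * 310 * ln(84.38) / 1000
dG = -3.3686 kJ/mol

-3.3686 kJ/mol


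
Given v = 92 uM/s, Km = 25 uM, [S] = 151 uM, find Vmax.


Vmax = v * (Km + [S]) / [S]
Vmax = 92 * (25 + 151) / 151
Vmax = 107.2318 uM/s

107.2318 uM/s


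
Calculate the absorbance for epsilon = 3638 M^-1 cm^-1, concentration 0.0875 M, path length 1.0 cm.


A = epsilon * c * l
A = 3638 * 0.0875 * 1.0
A = 318.325

318.325


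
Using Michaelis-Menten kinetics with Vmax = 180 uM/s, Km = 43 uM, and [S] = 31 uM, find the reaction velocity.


v = Vmax * [S] / (Km + [S])
v = 180 * 31 / (43 + 31)
v = 75.4054 uM/s

75.4054 uM/s


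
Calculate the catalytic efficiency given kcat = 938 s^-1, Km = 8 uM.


Catalytic efficiency = kcat / Km
= 938 / 8
= 117.25 uM^-1*s^-1

117.25 uM^-1*s^-1


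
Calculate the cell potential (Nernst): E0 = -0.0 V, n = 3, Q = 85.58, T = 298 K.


E = E0 - (RT/nF) * ln(Q)
E = -0.0 - (8.314 * 298 / (3 * 96485)) * ln(85.58)
E = -0.0381 V

-0.0381 V


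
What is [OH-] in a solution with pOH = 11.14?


[OH-] = 10^(-pOH)
[OH-] = 10^(-11.14)
[OH-] = 7.244e-12 M

7.244e-12 M


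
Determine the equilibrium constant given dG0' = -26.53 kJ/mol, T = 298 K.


Keq = exp(-dG0 * 1000 / (R * T))
Keq = exp(-(-26.53) * 1000 / (8.314 * 298))
Keq = 44714.9951

44714.9951


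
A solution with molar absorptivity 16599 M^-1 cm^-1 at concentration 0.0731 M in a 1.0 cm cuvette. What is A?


A = epsilon * c * l
A = 16599 * 0.0731 * 1.0
A = 1213.3869

1213.3869


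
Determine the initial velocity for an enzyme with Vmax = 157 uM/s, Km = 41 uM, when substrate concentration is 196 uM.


v = Vmax * [S] / (Km + [S])
v = 157 * 196 / (41 + 196)
v = 129.8397 uM/s

129.8397 uM/s


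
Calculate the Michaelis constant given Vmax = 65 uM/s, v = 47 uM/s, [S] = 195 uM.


Km = [S] * (Vmax - v) / v
Km = 195 * (65 - 47) / 47
Km = 74.6809 uM

74.6809 uM


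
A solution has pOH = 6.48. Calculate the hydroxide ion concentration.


[OH-] = 10^(-pOH)
[OH-] = 10^(-6.48)
[OH-] = 3.311e-07 M

3.311e-07 M


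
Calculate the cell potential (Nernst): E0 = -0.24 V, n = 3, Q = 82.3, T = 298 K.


E = E0 - (RT/nF) * ln(Q)
E = -0.24 - (8.314 * 298 / (3 * 96485)) * ln(82.3)
E = -0.2778 V

-0.2778 V


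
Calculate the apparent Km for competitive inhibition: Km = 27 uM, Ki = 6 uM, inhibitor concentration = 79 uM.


Km_app = Km * (1 + [I]/Ki)
Km_app = 27 * (1 + 79/6)
Km_app = 382.5 uM

382.5 uM


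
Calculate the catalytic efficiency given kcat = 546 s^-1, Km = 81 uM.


Catalytic efficiency = kcat / Km
= 546 / 81
= 6.7407 uM^-1*s^-1

6.7407 uM^-1*s^-1


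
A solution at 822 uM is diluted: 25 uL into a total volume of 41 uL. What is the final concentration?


C2 = C1 * V1 / V2
C2 = 822 * 25 / 41
C2 = 501.2195 uM

501.2195 uM


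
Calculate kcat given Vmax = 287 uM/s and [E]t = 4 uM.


kcat = Vmax / [E]t
kcat = 287 / 4
kcat = 71.75 s^-1

71.75 s^-1


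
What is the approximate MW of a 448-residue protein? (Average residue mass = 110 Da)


MW = n_residues * 110 Da
MW = 448 * 110
MW = 49280 Da

49280 Da


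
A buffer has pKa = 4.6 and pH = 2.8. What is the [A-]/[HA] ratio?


[A-]/[HA] = 10^(pH - pKa)
= 10^(2.8 - 4.6)
= 0.0158

0.0158


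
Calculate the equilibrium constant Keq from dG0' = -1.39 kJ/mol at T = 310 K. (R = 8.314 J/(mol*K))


Keq = exp(-dG0 * 1000 / (R * T))
Keq = exp(-(-1.39) * 1000 / (8.314 * 310))
Keq = 1.7148

1.7148


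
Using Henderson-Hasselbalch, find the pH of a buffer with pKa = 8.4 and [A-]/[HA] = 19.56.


pH = pKa + log10([A-]/[HA])
pH = 8.4 + log10(19.56)
pH = 9.6914

9.6914


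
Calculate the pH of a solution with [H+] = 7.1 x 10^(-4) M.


pH = -log10([H+])
pH = -log10(7.1 x 10^(-4))
pH = 3.1487

3.1487


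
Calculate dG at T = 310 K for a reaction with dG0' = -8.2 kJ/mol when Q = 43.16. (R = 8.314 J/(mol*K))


dG = dG0' + RT * ln(Q) / 1000
dG = -8.2 + 8.314 * 310 * ln(43.16) / 1000
dG = 1.5035 kJ/mol

1.5035 kJ/mol


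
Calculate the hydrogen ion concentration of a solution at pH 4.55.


[H+] = 10^(-pH)
[H+] = 10^(-4.55)
[H+] = 2.818e-05 M

2.818e-05 M


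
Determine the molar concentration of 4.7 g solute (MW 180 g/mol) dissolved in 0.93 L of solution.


C = (mass / MW) / volume
C = (4.7 / 180) / 0.93
C = 0.0281 M

0.0281 M


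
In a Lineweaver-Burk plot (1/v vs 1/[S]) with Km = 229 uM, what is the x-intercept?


x-intercept = -1/Km
= -1/229
= -0.0044 1/uM

-0.0044 1/uM


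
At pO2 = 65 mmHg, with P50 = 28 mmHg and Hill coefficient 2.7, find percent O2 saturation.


Y = pO2^n / (P50^n + pO2^n)
Y = 65^2.7 / (28^2.7 + 65^2.7)
Y = 90.67%

90.67%


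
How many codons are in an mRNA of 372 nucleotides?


codons = nucleotides / 3
codons = 372 / 3 = 124

124


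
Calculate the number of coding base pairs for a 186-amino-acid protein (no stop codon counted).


Each amino acid = 1 codon = 3 bp
bp = 186 * 3 = 558 bp

558 bp


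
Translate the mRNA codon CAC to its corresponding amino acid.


Standard genetic code lookup.
Codon CAC -> His

His


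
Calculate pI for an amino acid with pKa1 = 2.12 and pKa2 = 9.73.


pI = (pKa1 + pKa2) / 2
pI = (2.12 + 9.73) / 2
pI = 5.925

5.925


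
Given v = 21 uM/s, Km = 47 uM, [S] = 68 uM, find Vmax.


Vmax = v * (Km + [S]) / [S]
Vmax = 21 * (47 + 68) / 68
Vmax = 35.5147 uM/s

35.5147 uM/s
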